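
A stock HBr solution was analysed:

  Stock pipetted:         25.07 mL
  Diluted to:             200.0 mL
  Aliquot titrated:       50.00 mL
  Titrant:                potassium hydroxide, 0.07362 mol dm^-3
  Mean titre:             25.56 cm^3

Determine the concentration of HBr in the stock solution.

0.3002 mol/L

HBr + KOH → KBr + H2O
n(KOH) = 0.02556 × 0.07362 = 1.882 × 10^-3 mol
n(HBr) in the aliquot = 1.882 × 10^-3 mol (1:1 ratio)
[HBr]_dilute = 1.882 × 10^-3 / 0.05000 = 0.03763 mol/L
Dilution factor = 200.0 / 25.07 = 7.978
[HBr]_stock = 0.03763 × 7.978 = 0.3002 mol/L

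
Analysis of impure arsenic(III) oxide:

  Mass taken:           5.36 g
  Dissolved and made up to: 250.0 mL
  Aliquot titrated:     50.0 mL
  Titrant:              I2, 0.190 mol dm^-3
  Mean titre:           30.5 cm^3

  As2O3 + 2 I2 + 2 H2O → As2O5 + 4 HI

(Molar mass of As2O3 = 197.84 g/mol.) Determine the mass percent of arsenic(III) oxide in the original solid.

53.5 %

n(I2) per titration = 0.0305 × 0.190 = 5.79 × 10^-3 mol
From the 1:2 ratio, n(As2O3) in each aliquot = 1/2 × 5.79 × 10^-3 = 2.90 × 10^-3 mol
n(As2O3) in the whole flask = 2.90 × 10^-3 × 250.0/50.0 = 0.0145 mol
mass of As2O3 = 0.0145 × 197.84 = 2.87 g
% As2O3 = 2.87 / 5.36 × 100 = 53.5 %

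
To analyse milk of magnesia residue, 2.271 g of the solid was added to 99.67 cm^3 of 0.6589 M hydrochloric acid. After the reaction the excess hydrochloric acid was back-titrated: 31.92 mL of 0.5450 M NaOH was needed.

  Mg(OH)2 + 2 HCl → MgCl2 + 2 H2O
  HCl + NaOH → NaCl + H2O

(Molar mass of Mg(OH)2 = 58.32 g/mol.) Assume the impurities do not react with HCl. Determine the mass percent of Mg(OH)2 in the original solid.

61.99 %

n(HCl) added = 0.09967 × 0.6589 = 0.06567 mol
n(NaOH) used in back-titration = 0.03192 × 0.5450 = 0.01740 mol
n(HCl) left over = 0.01740 mol (1:1 ratio)
n(HCl) consumed by analyte = 0.06567 − 0.01740 = 0.04828 mol
From the 1:2 ratio, n(Mg(OH)2) = 1/2 × 0.04828 = 0.02414 mol
mass of Mg(OH)2 = 0.02414 × 58.32 = 1.408 g
% Mg(OH)2 = 1.408 / 2.271 × 100 = 61.99 %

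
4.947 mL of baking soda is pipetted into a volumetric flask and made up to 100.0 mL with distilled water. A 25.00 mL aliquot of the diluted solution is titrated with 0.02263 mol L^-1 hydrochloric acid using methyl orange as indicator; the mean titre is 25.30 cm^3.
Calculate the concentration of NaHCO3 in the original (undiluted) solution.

0.4629 mol/L

NaHCO3 + HCl → NaCl + H2O + CO2
n(HCl) = 0.02530 × 0.02263 = 5.725 × 10^-4 mol
n(NaHCO3) in the aliquot = 5.725 × 10^-4 mol (1:1 ratio)
[NaHCO3]_dilute = 5.725 × 10^-4 / 0.02500 = 0.02290 mol/L
Dilution factor = 100.0 / 4.947 = 20.21
[NaHCO3]_stock = 0.02290 × 20.21 = 0.4629 mol/L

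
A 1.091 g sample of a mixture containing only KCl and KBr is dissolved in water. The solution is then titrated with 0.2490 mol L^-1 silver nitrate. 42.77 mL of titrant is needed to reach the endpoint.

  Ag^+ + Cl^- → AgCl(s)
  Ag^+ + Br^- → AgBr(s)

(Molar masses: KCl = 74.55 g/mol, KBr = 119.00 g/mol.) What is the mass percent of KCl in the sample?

27.10 %

n(AgNO3) = 0.04277 × 0.2490 = 0.01065 mol
Let x = n(KCl), y = n(KBr).
Titrant: 1x + 1y = 0.01065;  mass: 74.55x + 119.00y = 1.091
Solving, x = 3.967 × 10^-3 mol, y = 6.683 × 10^-3 mol
mass of KCl = 3.967 × 10^-3 × 74.55 = 0.2957 g
% KCl = 0.2957 / 1.091 × 100 = 27.10 %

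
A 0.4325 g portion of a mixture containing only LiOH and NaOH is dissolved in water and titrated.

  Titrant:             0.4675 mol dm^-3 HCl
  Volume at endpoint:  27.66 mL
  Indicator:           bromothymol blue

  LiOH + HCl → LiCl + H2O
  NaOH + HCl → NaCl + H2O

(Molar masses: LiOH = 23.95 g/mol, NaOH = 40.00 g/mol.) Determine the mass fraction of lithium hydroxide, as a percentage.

n(HCl) = 0.02766 × 0.4675 = 0.01293 mol
Let x = n(LiOH), y = n(NaOH).
Titrant: 1x + 1y = 0.01293;  mass: 23.95x + 40.00y = 0.4325
Solving, x = 5.280 × 10^-3 mol, y = 7.651 × 10^-3 mol
mass of LiOH = 5.280 × 10^-3 × 23.95 = 0.1265 g
% LiOH = 0.1265 / 0.4325 × 100 = 29.24 %

29.24 %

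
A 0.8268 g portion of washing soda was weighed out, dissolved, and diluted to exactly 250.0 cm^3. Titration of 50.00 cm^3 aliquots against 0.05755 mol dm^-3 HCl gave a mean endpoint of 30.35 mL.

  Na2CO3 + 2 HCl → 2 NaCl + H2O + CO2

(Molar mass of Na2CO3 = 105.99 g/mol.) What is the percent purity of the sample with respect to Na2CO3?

n(HCl) per titration = 0.03035 × 0.05755 = 1.747 × 10^-3 mol
From the 1:2 ratio, n(Na2CO3) in each aliquot = 1/2 × 1.747 × 10^-3 = 8.733 × 10^-4 mol
n(Na2CO3) in the whole flask = 8.733 × 10^-4 × 250.0/50.00 = 4.367 × 10^-3 mol
mass of Na2CO3 = 4.367 × 10^-3 × 105.99 = 0.4628 g
% Na2CO3 = 0.4628 / 0.8268 × 100 = 55.98 %

55.98 %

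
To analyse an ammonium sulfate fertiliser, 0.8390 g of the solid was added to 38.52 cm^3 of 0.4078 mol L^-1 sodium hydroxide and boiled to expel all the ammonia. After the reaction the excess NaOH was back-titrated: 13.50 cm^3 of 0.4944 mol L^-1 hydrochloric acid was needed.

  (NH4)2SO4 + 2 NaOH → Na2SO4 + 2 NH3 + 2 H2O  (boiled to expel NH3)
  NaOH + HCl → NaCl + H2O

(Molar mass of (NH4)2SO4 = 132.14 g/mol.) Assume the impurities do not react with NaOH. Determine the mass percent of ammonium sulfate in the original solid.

71.14 %

n(NaOH) added = 0.03852 × 0.4078 = 0.01571 mol
n(HCl) used in back-titration = 0.01350 × 0.4944 = 6.674 × 10^-3 mol
n(NaOH) left over = 6.674 × 10^-3 mol (1:1 ratio)
n(NaOH) consumed by analyte = 0.01571 − 6.674 × 10^-3 = 9.034 × 10^-3 mol
From the 1:2 ratio, n((NH4)2SO4) = 1/2 × 9.034 × 10^-3 = 4.517 × 10^-3 mol
mass of (NH4)2SO4 = 4.517 × 10^-3 × 132.14 = 0.5969 g
% (NH4)2SO4 = 0.5969 / 0.8390 × 100 = 71.14 %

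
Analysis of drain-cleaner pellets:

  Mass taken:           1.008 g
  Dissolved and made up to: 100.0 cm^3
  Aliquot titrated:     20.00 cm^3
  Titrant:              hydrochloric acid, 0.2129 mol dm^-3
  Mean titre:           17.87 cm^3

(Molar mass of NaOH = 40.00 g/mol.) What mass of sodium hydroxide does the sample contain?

0.7609 g

NaOH + HCl → NaCl + H2O
n(HCl) per titration = 0.01787 × 0.2129 = 3.805 × 10^-3 mol
n(NaOH) in each aliquot = 3.805 × 10^-3 mol (1:1 ratio)
n(NaOH) in the whole flask = 3.805 × 10^-3 × 100.0/20.00 = 0.01902 mol
mass of NaOH = 0.01902 × 40.00 = 0.7609 g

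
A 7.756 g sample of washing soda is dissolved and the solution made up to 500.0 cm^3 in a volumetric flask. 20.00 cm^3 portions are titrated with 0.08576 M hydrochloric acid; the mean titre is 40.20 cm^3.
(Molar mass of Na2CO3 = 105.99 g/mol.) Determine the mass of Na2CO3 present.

Na2CO3 + 2 HCl → 2 NaCl + H2O + CO2
n(HCl) per titration = 0.04020 × 0.08576 = 3.448 × 10^-3 mol
From the 1:2 ratio, n(Na2CO3) in each aliquot = 1/2 × 3.448 × 10^-3 = 1.724 × 10^-3 mol
n(Na2CO3) in the whole flask = 1.724 × 10^-3 × 500.0/20.00 = 0.04309 mol
mass of Na2CO3 = 0.04309 × 105.99 = 4.568 g

4.568 g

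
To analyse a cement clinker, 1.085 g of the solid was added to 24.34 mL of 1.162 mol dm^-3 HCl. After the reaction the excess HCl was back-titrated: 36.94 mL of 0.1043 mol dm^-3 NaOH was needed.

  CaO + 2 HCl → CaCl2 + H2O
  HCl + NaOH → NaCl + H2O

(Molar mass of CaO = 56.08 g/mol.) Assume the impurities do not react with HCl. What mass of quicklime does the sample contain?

n(HCl) added = 0.02434 × 1.162 = 0.02828 mol
n(NaOH) used in back-titration = 0.03694 × 0.1043 = 3.853 × 10^-3 mol
n(HCl) left over = 3.853 × 10^-3 mol (1:1 ratio)
n(HCl) consumed by analyte = 0.02828 − 3.853 × 10^-3 = 0.02443 mol
From the 1:2 ratio, n(CaO) = 1/2 × 0.02443 = 0.01222 mol
mass of CaO = 0.01222 × 56.08 = 0.6850 g

0.6850 g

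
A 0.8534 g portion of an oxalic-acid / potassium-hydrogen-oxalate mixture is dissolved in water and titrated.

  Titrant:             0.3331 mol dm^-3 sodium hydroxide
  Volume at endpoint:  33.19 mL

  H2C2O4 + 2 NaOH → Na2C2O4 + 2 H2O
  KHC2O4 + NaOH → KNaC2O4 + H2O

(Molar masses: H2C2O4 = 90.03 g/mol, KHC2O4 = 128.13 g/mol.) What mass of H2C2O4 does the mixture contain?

0.3050 g

n(NaOH) = 0.03319 × 0.3331 = 0.01106 mol
Let x = n(H2C2O4), y = n(KHC2O4).
Titrant: 2x + 1y = 0.01106;  mass: 90.03x + 128.13y = 0.8534
Solving, x = 3.388 × 10^-3 mol, y = 4.280 × 10^-3 mol
mass of H2C2O4 = 3.388 × 10^-3 × 90.03 = 0.3050 g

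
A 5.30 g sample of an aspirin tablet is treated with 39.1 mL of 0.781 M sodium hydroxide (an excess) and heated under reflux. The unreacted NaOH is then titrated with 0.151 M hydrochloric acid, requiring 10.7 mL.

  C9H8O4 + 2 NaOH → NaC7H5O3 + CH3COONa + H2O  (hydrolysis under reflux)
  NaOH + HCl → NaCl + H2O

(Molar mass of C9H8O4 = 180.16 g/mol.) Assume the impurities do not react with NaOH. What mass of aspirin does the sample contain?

n(NaOH) added = 0.0391 × 0.781 = 0.0305 mol
n(HCl) used in back-titration = 0.0107 × 0.151 = 1.62 × 10^-3 mol
n(NaOH) left over = 1.62 × 10^-3 mol (1:1 ratio)
n(NaOH) consumed by analyte = 0.0305 − 1.62 × 10^-3 = 0.0289 mol
From the 1:2 ratio, n(C9H8O4) = 1/2 × 0.0289 = 0.0145 mol
mass of C9H8O4 = 0.0145 × 180.16 = 2.61 g

2.61 g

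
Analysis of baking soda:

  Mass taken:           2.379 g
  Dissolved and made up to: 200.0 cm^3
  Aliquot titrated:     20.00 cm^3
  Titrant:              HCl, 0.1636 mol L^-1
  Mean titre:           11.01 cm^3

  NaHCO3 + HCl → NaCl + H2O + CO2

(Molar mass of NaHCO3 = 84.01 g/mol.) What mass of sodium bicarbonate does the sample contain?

1.513 g

n(HCl) per titration = 0.01101 × 0.1636 = 1.801 × 10^-3 mol
n(NaHCO3) in each aliquot = 1.801 × 10^-3 mol (1:1 ratio)
n(NaHCO3) in the whole flask = 1.801 × 10^-3 × 200.0/20.00 = 0.01801 mol
mass of NaHCO3 = 0.01801 × 84.01 = 1.513 g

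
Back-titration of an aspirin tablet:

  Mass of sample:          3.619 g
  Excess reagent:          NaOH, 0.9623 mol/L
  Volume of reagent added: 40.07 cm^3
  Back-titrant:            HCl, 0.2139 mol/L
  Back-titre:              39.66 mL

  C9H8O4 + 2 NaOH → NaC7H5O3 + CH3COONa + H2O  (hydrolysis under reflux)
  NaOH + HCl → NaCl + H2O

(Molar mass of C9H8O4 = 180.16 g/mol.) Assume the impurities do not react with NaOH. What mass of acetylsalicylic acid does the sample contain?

2.709 g

n(NaOH) added = 0.04007 × 0.9623 = 0.03856 mol
n(HCl) used in back-titration = 0.03966 × 0.2139 = 8.483 × 10^-3 mol
n(NaOH) left over = 8.483 × 10^-3 mol (1:1 ratio)
n(NaOH) consumed by analyte = 0.03856 − 8.483 × 10^-3 = 0.03008 mol
From the 1:2 ratio, n(C9H8O4) = 1/2 × 0.03008 = 0.01504 mol
mass of C9H8O4 = 0.01504 × 180.16 = 2.709 g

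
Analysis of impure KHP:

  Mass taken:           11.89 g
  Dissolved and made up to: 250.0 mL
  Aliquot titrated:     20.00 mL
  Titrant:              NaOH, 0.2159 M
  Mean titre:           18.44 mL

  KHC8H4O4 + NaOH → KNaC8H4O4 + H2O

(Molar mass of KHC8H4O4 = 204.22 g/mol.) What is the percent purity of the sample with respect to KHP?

n(NaOH) per titration = 0.01844 × 0.2159 = 3.981 × 10^-3 mol
n(KHC8H4O4) in each aliquot = 3.981 × 10^-3 mol (1:1 ratio)
n(KHC8H4O4) in the whole flask = 3.981 × 10^-3 × 250.0/20.00 = 0.04976 mol
mass of KHC8H4O4 = 0.04976 × 204.22 = 10.16 g
% KHC8H4O4 = 10.16 / 11.89 × 100 = 85.48 %

85.48 %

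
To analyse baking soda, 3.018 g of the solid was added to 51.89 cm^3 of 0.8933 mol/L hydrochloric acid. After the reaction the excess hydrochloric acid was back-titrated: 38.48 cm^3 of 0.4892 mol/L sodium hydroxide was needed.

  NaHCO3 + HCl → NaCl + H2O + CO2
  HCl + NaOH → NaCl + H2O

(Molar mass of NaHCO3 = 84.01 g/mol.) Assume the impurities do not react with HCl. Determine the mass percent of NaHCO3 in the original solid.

n(HCl) added = 0.05189 × 0.8933 = 0.04635 mol
n(NaOH) used in back-titration = 0.03848 × 0.4892 = 0.01882 mol
n(HCl) left over = 0.01882 mol (1:1 ratio)
n(HCl) consumed by analyte = 0.04635 − 0.01882 = 0.02753 mol
n(NaHCO3) = 0.02753 mol (1:1 ratio)
mass of NaHCO3 = 0.02753 × 84.01 = 2.313 g
% NaHCO3 = 2.313 / 3.018 × 100 = 76.63 %

76.63 %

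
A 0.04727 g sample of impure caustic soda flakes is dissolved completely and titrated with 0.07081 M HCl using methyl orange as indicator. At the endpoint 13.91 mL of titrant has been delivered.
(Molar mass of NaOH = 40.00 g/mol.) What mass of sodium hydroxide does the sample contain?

NaOH + HCl → NaCl + H2O
n(HCl) = 0.01391 L × 0.07081 mol/L = 9.850 × 10^-4 mol
n(NaOH) = 9.850 × 10^-4 mol (1:1 ratio)
mass of NaOH = 9.850 × 10^-4 × 40.00 g/mol = 0.03940 g

0.03940 g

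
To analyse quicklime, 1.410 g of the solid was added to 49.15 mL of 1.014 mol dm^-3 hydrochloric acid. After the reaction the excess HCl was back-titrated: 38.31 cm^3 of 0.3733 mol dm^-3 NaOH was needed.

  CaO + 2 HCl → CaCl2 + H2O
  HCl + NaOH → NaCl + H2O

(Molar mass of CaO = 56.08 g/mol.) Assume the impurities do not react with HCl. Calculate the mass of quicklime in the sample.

0.9965 g

n(HCl) added = 0.04915 × 1.014 = 0.04984 mol
n(NaOH) used in back-titration = 0.03831 × 0.3733 = 0.01430 mol
n(HCl) left over = 0.01430 mol (1:1 ratio)
n(HCl) consumed by analyte = 0.04984 − 0.01430 = 0.03554 mol
From the 1:2 ratio, n(CaO) = 1/2 × 0.03554 = 0.01777 mol
mass of CaO = 0.01777 × 56.08 = 0.9965 g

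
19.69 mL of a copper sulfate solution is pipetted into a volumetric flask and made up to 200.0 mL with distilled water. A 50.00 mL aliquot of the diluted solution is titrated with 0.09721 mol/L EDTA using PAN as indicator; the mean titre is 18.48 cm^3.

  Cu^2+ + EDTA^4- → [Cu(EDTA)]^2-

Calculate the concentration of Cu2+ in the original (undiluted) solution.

n(EDTA) = 0.01848 × 0.09721 = 1.796 × 10^-3 mol
n(Cu2+) in the aliquot = 1.796 × 10^-3 mol (1:1 ratio)
[Cu2+]_dilute = 1.796 × 10^-3 / 0.05000 = 0.03593 mol/L
Dilution factor = 200.0 / 19.69 = 10.16
[Cu2+]_stock = 0.03593 × 10.16 = 0.3649 mol/L

0.3649 mol/L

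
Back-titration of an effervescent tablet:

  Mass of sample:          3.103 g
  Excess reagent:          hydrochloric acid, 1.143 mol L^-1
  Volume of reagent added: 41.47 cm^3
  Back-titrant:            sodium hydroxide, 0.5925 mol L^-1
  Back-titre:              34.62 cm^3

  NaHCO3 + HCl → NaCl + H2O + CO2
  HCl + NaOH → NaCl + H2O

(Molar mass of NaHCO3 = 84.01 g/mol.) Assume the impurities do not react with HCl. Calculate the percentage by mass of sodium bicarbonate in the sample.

n(HCl) added = 0.04147 × 1.143 = 0.04740 mol
n(NaOH) used in back-titration = 0.03462 × 0.5925 = 0.02051 mol
n(HCl) left over = 0.02051 mol (1:1 ratio)
n(HCl) consumed by analyte = 0.04740 − 0.02051 = 0.02689 mol
n(NaHCO3) = 0.02689 mol (1:1 ratio)
mass of NaHCO3 = 0.02689 × 84.01 = 2.259 g
% NaHCO3 = 2.259 / 3.103 × 100 = 72.80 %

72.80 %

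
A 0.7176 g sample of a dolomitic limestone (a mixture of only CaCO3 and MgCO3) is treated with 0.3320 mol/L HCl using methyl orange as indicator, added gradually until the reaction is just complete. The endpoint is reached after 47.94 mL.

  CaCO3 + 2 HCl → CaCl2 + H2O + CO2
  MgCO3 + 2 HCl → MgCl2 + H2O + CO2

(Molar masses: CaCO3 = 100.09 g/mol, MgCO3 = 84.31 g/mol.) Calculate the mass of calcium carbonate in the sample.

0.2959 g

n(HCl) = 0.04794 × 0.3320 = 0.01592 mol
Let x = n(CaCO3), y = n(MgCO3).
Titrant: 2x + 2y = 0.01592;  mass: 100.09x + 84.31y = 0.7176
Solving, x = 2.957 × 10^-3 mol, y = 5.001 × 10^-3 mol
mass of CaCO3 = 2.957 × 10^-3 × 100.09 = 0.2959 g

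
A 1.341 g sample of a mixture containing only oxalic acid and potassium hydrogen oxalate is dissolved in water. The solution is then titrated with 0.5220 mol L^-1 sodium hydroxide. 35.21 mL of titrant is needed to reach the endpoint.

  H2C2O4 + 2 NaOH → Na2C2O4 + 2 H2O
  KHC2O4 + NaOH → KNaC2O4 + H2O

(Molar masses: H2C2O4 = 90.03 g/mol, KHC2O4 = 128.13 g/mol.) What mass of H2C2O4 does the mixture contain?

0.5492 g

n(NaOH) = 0.03521 × 0.5220 = 0.01838 mol
Let x = n(H2C2O4), y = n(KHC2O4).
Titrant: 2x + 1y = 0.01838;  mass: 90.03x + 128.13y = 1.341
Solving, x = 6.100 × 10^-3 mol, y = 6.180 × 10^-3 mol
mass of H2C2O4 = 6.100 × 10^-3 × 90.03 = 0.5492 g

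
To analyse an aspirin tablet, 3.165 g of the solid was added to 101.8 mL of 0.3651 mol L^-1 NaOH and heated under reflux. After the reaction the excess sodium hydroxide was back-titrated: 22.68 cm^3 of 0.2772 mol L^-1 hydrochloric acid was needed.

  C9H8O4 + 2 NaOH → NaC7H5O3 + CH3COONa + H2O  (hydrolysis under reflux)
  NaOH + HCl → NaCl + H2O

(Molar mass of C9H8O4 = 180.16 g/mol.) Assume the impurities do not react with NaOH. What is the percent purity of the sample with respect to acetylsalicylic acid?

n(NaOH) added = 0.1018 × 0.3651 = 0.03717 mol
n(HCl) used in back-titration = 0.02268 × 0.2772 = 6.287 × 10^-3 mol
n(NaOH) left over = 6.287 × 10^-3 mol (1:1 ratio)
n(NaOH) consumed by analyte = 0.03717 − 6.287 × 10^-3 = 0.03088 mol
From the 1:2 ratio, n(C9H8O4) = 1/2 × 0.03088 = 0.01544 mol
mass of C9H8O4 = 0.01544 × 180.16 = 2.782 g
% C9H8O4 = 2.782 / 3.165 × 100 = 87.89 %

87.89 %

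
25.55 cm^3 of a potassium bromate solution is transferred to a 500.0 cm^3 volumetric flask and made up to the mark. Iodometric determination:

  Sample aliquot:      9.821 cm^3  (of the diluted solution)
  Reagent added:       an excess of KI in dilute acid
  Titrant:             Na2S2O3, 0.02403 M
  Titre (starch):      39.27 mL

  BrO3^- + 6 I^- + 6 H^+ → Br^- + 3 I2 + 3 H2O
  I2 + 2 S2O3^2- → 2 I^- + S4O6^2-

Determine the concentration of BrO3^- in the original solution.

0.3134 M

n(S2O3^2-) = 0.03927 × 0.02403 = 9.437 × 10^-4 mol
n(I2) = n(S2O3^2-)/2 = 4.718 × 10^-4 mol
From the 1:3 ratio, n(BrO3^-) in the aliquot = 1/3 × 4.718 × 10^-4 = 1.573 × 10^-4 mol
[BrO3^-]_dilute = 1.573 × 10^-4 / 0.009821 = 0.01601 mol/L
[BrO3^-]_original = 0.01601 × 500.0/25.55 = 0.3134 mol/L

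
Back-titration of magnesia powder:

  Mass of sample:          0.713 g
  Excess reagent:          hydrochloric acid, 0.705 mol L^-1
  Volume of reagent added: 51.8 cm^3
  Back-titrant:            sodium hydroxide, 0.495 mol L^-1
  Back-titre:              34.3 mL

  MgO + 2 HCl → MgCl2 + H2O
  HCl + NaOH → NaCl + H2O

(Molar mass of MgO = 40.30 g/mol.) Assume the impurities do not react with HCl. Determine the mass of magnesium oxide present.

0.394 g

n(HCl) added = 0.0518 × 0.705 = 0.0365 mol
n(NaOH) used in back-titration = 0.0343 × 0.495 = 0.0170 mol
n(HCl) left over = 0.0170 mol (1:1 ratio)
n(HCl) consumed by analyte = 0.0365 − 0.0170 = 0.0195 mol
From the 1:2 ratio, n(MgO) = 1/2 × 0.0195 = 9.77 × 10^-3 mol
mass of MgO = 9.77 × 10^-3 × 40.30 = 0.394 g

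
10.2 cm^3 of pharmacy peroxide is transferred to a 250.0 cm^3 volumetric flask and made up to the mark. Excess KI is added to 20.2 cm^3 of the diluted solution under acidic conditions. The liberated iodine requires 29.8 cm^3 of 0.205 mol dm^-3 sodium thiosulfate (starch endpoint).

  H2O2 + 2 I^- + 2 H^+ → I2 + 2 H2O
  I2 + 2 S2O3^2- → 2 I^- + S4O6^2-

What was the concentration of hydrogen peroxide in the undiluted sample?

3.71 mol/L

n(S2O3^2-) = 0.0298 × 0.205 = 6.11 × 10^-3 mol
n(I2) = n(S2O3^2-)/2 = 3.05 × 10^-3 mol
n(H2O2) in the aliquot = 3.05 × 10^-3 mol (1:1 ratio)
[H2O2]_dilute = 3.05 × 10^-3 / 0.0202 = 0.151 mol/L
[H2O2]_original = 0.151 × 250.0/10.2 = 3.71 mol/L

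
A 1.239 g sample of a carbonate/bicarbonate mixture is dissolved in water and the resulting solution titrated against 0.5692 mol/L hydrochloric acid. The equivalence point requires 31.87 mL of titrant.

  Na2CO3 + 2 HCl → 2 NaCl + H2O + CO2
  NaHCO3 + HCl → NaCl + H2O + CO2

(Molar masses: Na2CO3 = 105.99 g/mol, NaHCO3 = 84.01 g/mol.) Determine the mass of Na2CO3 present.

0.4869 g

n(HCl) = 0.03187 × 0.5692 = 0.01814 mol
Let x = n(Na2CO3), y = n(NaHCO3).
Titrant: 2x + 1y = 0.01814;  mass: 105.99x + 84.01y = 1.239
Solving, x = 4.594 × 10^-3 mol, y = 8.952 × 10^-3 mol
mass of Na2CO3 = 4.594 × 10^-3 × 105.99 = 0.4869 g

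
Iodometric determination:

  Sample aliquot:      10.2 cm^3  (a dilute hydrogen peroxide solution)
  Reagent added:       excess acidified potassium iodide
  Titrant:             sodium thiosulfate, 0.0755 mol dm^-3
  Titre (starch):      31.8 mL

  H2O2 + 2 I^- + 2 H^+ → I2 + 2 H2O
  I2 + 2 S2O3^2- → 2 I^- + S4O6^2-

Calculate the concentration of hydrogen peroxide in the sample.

0.118 mol/L

n(S2O3^2-) = 0.0318 × 0.0755 = 2.40 × 10^-3 mol
n(I2) = n(S2O3^2-)/2 = 1.20 × 10^-3 mol
n(H2O2) in the aliquot = 1.20 × 10^-3 mol (1:1 ratio)
[H2O2] = 1.20 × 10^-3 / 0.0102 = 0.118 mol/L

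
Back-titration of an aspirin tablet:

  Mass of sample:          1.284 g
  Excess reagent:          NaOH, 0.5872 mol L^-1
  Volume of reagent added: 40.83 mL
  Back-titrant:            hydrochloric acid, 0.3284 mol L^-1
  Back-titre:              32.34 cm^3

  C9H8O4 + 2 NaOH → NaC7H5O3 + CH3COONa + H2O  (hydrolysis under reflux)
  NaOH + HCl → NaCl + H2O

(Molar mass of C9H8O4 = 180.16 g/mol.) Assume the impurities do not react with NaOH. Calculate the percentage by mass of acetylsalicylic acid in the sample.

n(NaOH) added = 0.04083 × 0.5872 = 0.02398 mol
n(HCl) used in back-titration = 0.03234 × 0.3284 = 0.01062 mol
n(NaOH) left over = 0.01062 mol (1:1 ratio)
n(NaOH) consumed by analyte = 0.02398 − 0.01062 = 0.01335 mol
From the 1:2 ratio, n(C9H8O4) = 1/2 × 0.01335 = 6.677 × 10^-3 mol
mass of C9H8O4 = 6.677 × 10^-3 × 180.16 = 1.203 g
% C9H8O4 = 1.203 / 1.284 × 100 = 93.69 %

93.69 %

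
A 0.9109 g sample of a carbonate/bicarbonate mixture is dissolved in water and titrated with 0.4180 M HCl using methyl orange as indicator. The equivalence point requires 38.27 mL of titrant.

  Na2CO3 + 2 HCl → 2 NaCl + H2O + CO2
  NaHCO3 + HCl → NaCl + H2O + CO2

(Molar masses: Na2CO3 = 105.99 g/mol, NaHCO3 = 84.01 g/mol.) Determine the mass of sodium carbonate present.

n(HCl) = 0.03827 × 0.4180 = 0.01600 mol
Let x = n(Na2CO3), y = n(NaHCO3).
Titrant: 2x + 1y = 0.01600;  mass: 105.99x + 84.01y = 0.9109
Solving, x = 6.980 × 10^-3 mol, y = 2.036 × 10^-3 mol
mass of Na2CO3 = 6.980 × 10^-3 × 105.99 = 0.7399 g

0.7399 g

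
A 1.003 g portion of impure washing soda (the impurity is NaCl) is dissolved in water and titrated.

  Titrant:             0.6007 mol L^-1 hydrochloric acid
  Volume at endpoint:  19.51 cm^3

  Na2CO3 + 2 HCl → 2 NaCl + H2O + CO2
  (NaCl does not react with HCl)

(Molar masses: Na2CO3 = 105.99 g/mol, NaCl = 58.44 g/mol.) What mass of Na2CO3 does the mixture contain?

0.6211 g

n(HCl) = 0.01951 × 0.6007 = 0.01172 mol
Let x = n(Na2CO3), y = n(NaCl).
Titrant: 2x = 0.01172;  mass: 105.99x + 58.44y = 1.003
Solving, x = 5.860 × 10^-3 mol, y = 6.535 × 10^-3 mol
mass of Na2CO3 = 5.860 × 10^-3 × 105.99 = 0.6211 g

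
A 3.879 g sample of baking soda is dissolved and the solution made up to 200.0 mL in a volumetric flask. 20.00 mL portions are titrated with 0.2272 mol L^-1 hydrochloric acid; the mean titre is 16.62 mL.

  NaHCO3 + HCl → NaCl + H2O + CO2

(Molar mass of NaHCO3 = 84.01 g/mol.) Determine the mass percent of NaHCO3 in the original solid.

n(HCl) per titration = 0.01662 × 0.2272 = 3.776 × 10^-3 mol
n(NaHCO3) in each aliquot = 3.776 × 10^-3 mol (1:1 ratio)
n(NaHCO3) in the whole flask = 3.776 × 10^-3 × 200.0/20.00 = 0.03776 mol
mass of NaHCO3 = 0.03776 × 84.01 = 3.172 g
% NaHCO3 = 3.172 / 3.879 × 100 = 81.78 %

81.78 %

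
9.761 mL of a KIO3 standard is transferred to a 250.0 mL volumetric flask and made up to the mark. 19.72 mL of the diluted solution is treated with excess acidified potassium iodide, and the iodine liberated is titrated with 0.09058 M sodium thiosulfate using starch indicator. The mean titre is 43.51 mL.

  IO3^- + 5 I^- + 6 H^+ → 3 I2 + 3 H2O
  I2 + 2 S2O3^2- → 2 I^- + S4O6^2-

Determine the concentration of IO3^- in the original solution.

0.8531 M

n(S2O3^2-) = 0.04351 × 0.09058 = 3.941 × 10^-3 mol
n(I2) = n(S2O3^2-)/2 = 1.971 × 10^-3 mol
From the 1:3 ratio, n(IO3^-) in the aliquot = 1/3 × 1.971 × 10^-3 = 6.569 × 10^-4 mol
[IO3^-]_dilute = 6.569 × 10^-4 / 0.01972 = 0.03331 mol/L
[IO3^-]_original = 0.03331 × 250.0/9.761 = 0.8531 mol/L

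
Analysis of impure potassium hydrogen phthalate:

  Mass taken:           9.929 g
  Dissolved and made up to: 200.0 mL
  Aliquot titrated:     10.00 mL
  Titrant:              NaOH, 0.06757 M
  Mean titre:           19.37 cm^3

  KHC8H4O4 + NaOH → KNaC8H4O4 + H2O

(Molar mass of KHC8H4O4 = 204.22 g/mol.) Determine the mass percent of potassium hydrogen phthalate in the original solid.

53.84 %

n(NaOH) per titration = 0.01937 × 0.06757 = 1.309 × 10^-3 mol
n(KHC8H4O4) in each aliquot = 1.309 × 10^-3 mol (1:1 ratio)
n(KHC8H4O4) in the whole flask = 1.309 × 10^-3 × 200.0/10.00 = 0.02618 mol
mass of KHC8H4O4 = 0.02618 × 204.22 = 5.346 g
% KHC8H4O4 = 5.346 / 9.929 × 100 = 53.84 %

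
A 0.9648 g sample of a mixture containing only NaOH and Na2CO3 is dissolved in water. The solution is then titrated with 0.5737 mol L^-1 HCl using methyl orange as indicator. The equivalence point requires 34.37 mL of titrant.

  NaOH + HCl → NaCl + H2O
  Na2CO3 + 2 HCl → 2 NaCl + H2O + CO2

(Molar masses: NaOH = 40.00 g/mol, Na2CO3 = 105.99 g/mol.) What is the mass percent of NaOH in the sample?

25.57 %

n(HCl) = 0.03437 × 0.5737 = 0.01972 mol
Let x = n(NaOH), y = n(Na2CO3).
Titrant: 1x + 2y = 0.01972;  mass: 40.00x + 105.99y = 0.9648
Solving, x = 6.168 × 10^-3 mol, y = 6.775 × 10^-3 mol
mass of NaOH = 6.168 × 10^-3 × 40.00 = 0.2467 g
% NaOH = 0.2467 / 0.9648 × 100 = 25.57 %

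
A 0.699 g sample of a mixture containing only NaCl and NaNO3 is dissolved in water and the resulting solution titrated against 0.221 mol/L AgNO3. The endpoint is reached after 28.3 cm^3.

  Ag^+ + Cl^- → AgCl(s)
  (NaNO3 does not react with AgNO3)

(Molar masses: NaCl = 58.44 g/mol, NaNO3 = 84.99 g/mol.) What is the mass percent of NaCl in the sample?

52.3 %

n(AgNO3) = 0.0283 × 0.221 = 6.25 × 10^-3 mol
Let x = n(NaCl), y = n(NaNO3).
Titrant: 1x = 6.25 × 10^-3;  mass: 58.44x + 84.99y = 0.699
Solving, x = 6.25 × 10^-3 mol, y = 3.92 × 10^-3 mol
mass of NaCl = 6.25 × 10^-3 × 58.44 = 0.366 g
% NaCl = 0.366 / 0.699 × 100 = 52.3 %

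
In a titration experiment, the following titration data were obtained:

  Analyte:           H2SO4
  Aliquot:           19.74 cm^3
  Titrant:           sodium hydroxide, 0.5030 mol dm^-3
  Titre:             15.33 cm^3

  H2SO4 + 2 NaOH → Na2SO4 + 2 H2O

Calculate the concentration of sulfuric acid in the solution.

n(NaOH) = 0.01533 L × 0.5030 mol/L = 7.711 × 10^-3 mol
From the 1:2 mole ratio, n(H2SO4) = 1/2 × 7.711 × 10^-3 = 3.855 × 10^-3 mol
[H2SO4] = 3.855 × 10^-3 mol / 0.01974 L = 0.1953 mol/L

0.1953 mol/L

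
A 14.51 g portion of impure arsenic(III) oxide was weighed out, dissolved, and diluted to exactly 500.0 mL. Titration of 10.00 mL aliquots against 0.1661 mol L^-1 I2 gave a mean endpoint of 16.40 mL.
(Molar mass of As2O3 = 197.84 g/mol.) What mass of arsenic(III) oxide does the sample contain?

As2O3 + 2 I2 + 2 H2O → As2O5 + 4 HI
n(I2) per titration = 0.01640 × 0.1661 = 2.724 × 10^-3 mol
From the 1:2 ratio, n(As2O3) in each aliquot = 1/2 × 2.724 × 10^-3 = 1.362 × 10^-3 mol
n(As2O3) in the whole flask = 1.362 × 10^-3 × 500.0/10.00 = 0.06810 mol
mass of As2O3 = 0.06810 × 197.84 = 13.47 g

13.47 g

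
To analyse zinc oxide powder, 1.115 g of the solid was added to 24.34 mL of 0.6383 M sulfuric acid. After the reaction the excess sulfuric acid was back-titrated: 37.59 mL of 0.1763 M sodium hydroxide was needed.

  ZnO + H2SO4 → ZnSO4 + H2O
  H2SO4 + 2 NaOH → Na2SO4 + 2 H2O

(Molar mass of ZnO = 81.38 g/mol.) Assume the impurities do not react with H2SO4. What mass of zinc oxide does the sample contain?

0.9947 g

n(H2SO4) added = 0.02434 × 0.6383 = 0.01554 mol
n(NaOH) used in back-titration = 0.03759 × 0.1763 = 6.627 × 10^-3 mol
From the 1:2 ratio, n(H2SO4) left over = 1/2 × 6.627 × 10^-3 = 3.314 × 10^-3 mol
n(H2SO4) consumed by analyte = 0.01554 − 3.314 × 10^-3 = 0.01222 mol
n(ZnO) = 0.01222 mol (1:1 ratio)
mass of ZnO = 0.01222 × 81.38 = 0.9947 g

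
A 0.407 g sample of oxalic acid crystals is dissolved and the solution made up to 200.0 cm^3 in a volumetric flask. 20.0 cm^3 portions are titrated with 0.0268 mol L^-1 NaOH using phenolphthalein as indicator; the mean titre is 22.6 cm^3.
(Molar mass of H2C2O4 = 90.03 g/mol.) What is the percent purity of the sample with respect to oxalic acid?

67.0 %

H2C2O4 + 2 NaOH → Na2C2O4 + 2 H2O
n(NaOH) per titration = 0.0226 × 0.0268 = 6.06 × 10^-4 mol
From the 1:2 ratio, n(H2C2O4) in each aliquot = 1/2 × 6.06 × 10^-4 = 3.03 × 10^-4 mol
n(H2C2O4) in the whole flask = 3.03 × 10^-4 × 200.0/20.0 = 3.03 × 10^-3 mol
mass of H2C2O4 = 3.03 × 10^-3 × 90.03 = 0.273 g
% H2C2O4 = 0.273 / 0.407 × 100 = 67.0 %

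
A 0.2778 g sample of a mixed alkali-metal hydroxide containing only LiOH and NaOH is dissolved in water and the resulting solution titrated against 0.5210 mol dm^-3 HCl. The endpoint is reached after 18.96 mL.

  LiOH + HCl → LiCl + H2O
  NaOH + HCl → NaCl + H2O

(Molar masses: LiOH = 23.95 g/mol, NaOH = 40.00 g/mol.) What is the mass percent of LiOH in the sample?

n(HCl) = 0.01896 × 0.5210 = 9.878 × 10^-3 mol
Let x = n(LiOH), y = n(NaOH).
Titrant: 1x + 1y = 9.878 × 10^-3;  mass: 23.95x + 40.00y = 0.2778
Solving, x = 7.310 × 10^-3 mol, y = 2.568 × 10^-3 mol
mass of LiOH = 7.310 × 10^-3 × 23.95 = 0.1751 g
% LiOH = 0.1751 / 0.2778 × 100 = 63.02 %

63.02 %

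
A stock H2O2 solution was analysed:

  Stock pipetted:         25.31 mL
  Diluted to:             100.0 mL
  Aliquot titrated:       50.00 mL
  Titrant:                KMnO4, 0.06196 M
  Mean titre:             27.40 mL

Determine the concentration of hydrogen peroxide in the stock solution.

2 MnO4^- + 5 H2O2 + 6 H^+ → 2 Mn^2+ + 5 O2 + 8 H2O
n(KMnO4) = 0.02740 × 0.06196 = 1.698 × 10^-3 mol
From the 5:2 ratio, n(H2O2) in the aliquot = 5/2 × 1.698 × 10^-3 = 4.244 × 10^-3 mol
[H2O2]_dilute = 4.244 × 10^-3 / 0.05000 = 0.08489 mol/L
Dilution factor = 100.0 / 25.31 = 3.951
[H2O2]_stock = 0.08489 × 3.951 = 0.3354 mol/L

0.3354 M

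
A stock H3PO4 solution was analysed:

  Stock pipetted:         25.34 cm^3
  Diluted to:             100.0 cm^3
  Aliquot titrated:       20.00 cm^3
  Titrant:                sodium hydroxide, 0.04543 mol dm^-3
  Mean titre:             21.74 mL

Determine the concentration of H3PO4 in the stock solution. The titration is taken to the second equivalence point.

0.09744 mol/L

H3PO4 + 2 NaOH → Na2HPO4 + 2 H2O
n(NaOH) = 0.02174 × 0.04543 = 9.876 × 10^-4 mol
From the 1:2 ratio, n(H3PO4) in the aliquot = 1/2 × 9.876 × 10^-4 = 4.938 × 10^-4 mol
[H3PO4]_dilute = 4.938 × 10^-4 / 0.02000 = 0.02469 mol/L
Dilution factor = 100.0 / 25.34 = 3.946
[H3PO4]_stock = 0.02469 × 3.946 = 0.09744 mol/L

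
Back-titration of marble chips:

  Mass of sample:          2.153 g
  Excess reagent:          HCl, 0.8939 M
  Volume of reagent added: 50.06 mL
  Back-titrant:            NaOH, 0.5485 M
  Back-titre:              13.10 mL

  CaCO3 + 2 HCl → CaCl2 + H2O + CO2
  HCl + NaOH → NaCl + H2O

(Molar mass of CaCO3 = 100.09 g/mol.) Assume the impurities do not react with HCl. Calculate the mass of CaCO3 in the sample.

1.880 g

n(HCl) added = 0.05006 × 0.8939 = 0.04475 mol
n(NaOH) used in back-titration = 0.01310 × 0.5485 = 7.185 × 10^-3 mol
n(HCl) left over = 7.185 × 10^-3 mol (1:1 ratio)
n(HCl) consumed by analyte = 0.04475 − 7.185 × 10^-3 = 0.03756 mol
From the 1:2 ratio, n(CaCO3) = 1/2 × 0.03756 = 0.01878 mol
mass of CaCO3 = 0.01878 × 100.09 = 1.880 g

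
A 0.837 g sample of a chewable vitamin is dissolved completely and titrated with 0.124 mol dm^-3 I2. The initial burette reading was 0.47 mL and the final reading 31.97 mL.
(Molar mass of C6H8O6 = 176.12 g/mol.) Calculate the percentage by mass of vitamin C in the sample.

C6H8O6 + I2 → C6H6O6 + 2 HI
n(I2) = 0.0315 L × 0.124 mol/L = 3.91 × 10^-3 mol
n(C6H8O6) = 3.91 × 10^-3 mol (1:1 ratio)
mass of C6H8O6 = 3.91 × 10^-3 × 176.12 g/mol = 0.688 g
% C6H8O6 = 0.688 / 0.837 × 100 = 82.2 %

82.2 %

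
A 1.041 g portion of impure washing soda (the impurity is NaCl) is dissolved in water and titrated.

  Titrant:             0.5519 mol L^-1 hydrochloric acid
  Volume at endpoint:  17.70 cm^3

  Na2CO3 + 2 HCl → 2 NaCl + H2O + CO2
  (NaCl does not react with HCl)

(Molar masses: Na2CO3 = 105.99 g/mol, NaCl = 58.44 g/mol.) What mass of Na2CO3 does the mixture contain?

n(HCl) = 0.01770 × 0.5519 = 9.769 × 10^-3 mol
Let x = n(Na2CO3), y = n(NaCl).
Titrant: 2x = 9.769 × 10^-3;  mass: 105.99x + 58.44y = 1.041
Solving, x = 4.884 × 10^-3 mol, y = 8.955 × 10^-3 mol
mass of Na2CO3 = 4.884 × 10^-3 × 105.99 = 0.5177 g

0.5177 g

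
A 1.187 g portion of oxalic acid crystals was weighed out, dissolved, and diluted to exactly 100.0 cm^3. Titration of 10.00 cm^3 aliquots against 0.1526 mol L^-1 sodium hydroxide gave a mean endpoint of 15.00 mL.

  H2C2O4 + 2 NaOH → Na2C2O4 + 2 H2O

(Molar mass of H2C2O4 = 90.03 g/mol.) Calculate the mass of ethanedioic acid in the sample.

n(NaOH) per titration = 0.01500 × 0.1526 = 2.289 × 10^-3 mol
From the 1:2 ratio, n(H2C2O4) in each aliquot = 1/2 × 2.289 × 10^-3 = 1.145 × 10^-3 mol
n(H2C2O4) in the whole flask = 1.145 × 10^-3 × 100.0/10.00 = 0.01145 mol
mass of H2C2O4 = 0.01145 × 90.03 = 1.030 g

1.030 g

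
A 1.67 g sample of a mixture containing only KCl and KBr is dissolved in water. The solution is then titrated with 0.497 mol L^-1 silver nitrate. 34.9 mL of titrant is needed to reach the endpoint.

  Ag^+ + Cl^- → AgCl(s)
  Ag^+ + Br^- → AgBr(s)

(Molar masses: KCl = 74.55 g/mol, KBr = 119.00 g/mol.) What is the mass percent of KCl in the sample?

n(AgNO3) = 0.0349 × 0.497 = 0.0173 mol
Let x = n(KCl), y = n(KBr).
Titrant: 1x + 1y = 0.0173;  mass: 74.55x + 119.00y = 1.67
Solving, x = 8.87 × 10^-3 mol, y = 8.48 × 10^-3 mol
mass of KCl = 8.87 × 10^-3 × 74.55 = 0.661 g
% KCl = 0.661 / 1.67 × 100 = 39.6 %

39.6 %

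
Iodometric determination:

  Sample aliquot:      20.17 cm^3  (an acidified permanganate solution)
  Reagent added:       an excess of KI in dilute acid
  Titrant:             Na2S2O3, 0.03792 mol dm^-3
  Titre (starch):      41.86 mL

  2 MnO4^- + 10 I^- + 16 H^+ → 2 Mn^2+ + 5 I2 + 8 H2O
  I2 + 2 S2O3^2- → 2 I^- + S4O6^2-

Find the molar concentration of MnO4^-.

0.01574 mol/L

n(S2O3^2-) = 0.04186 × 0.03792 = 1.587 × 10^-3 mol
n(I2) = n(S2O3^2-)/2 = 7.937 × 10^-4 mol
From the 2:5 ratio, n(MnO4^-) in the aliquot = 2/5 × 7.937 × 10^-4 = 3.175 × 10^-4 mol
[MnO4^-] = 3.175 × 10^-4 / 0.02017 = 0.01574 mol/L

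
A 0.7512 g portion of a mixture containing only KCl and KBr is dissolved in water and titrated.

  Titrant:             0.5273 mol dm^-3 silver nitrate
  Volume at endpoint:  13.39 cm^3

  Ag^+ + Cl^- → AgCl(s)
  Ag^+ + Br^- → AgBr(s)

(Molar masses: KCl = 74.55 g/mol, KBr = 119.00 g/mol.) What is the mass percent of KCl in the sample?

n(AgNO3) = 0.01339 × 0.5273 = 7.061 × 10^-3 mol
Let x = n(KCl), y = n(KBr).
Titrant: 1x + 1y = 7.061 × 10^-3;  mass: 74.55x + 119.00y = 0.7512
Solving, x = 2.002 × 10^-3 mol, y = 5.058 × 10^-3 mol
mass of KCl = 2.002 × 10^-3 × 74.55 = 0.1493 g
% KCl = 0.1493 / 0.7512 × 100 = 19.87 %

19.87 %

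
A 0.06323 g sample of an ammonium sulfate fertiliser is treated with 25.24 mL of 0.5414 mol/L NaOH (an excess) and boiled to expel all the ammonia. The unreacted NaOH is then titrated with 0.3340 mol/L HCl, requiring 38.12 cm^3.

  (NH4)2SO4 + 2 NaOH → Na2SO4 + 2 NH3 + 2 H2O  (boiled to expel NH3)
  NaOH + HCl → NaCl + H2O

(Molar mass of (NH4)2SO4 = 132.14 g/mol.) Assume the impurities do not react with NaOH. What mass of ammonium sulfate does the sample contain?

n(NaOH) added = 0.02524 × 0.5414 = 0.01366 mol
n(HCl) used in back-titration = 0.03812 × 0.3340 = 0.01273 mol
n(NaOH) left over = 0.01273 mol (1:1 ratio)
n(NaOH) consumed by analyte = 0.01366 − 0.01273 = 9.329 × 10^-4 mol
From the 1:2 ratio, n((NH4)2SO4) = 1/2 × 9.329 × 10^-4 = 4.664 × 10^-4 mol
mass of (NH4)2SO4 = 4.664 × 10^-4 × 132.14 = 0.06163 g

0.06163 g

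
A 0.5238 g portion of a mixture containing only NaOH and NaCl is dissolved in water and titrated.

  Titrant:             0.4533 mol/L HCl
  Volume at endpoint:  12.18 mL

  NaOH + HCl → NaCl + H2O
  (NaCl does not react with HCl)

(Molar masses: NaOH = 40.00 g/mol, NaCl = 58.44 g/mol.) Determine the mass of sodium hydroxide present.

0.2208 g

n(HCl) = 0.01218 × 0.4533 = 5.521 × 10^-3 mol
Let x = n(NaOH), y = n(NaCl).
Titrant: 1x = 5.521 × 10^-3;  mass: 40.00x + 58.44y = 0.5238
Solving, x = 5.521 × 10^-3 mol, y = 5.184 × 10^-3 mol
mass of NaOH = 5.521 × 10^-3 × 40.00 = 0.2208 g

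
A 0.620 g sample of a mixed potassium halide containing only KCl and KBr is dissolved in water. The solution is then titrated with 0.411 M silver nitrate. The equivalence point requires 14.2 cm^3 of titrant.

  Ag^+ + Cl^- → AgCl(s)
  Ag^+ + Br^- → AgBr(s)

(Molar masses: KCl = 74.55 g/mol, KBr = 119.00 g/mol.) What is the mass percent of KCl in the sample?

n(AgNO3) = 0.0142 × 0.411 = 5.84 × 10^-3 mol
Let x = n(KCl), y = n(KBr).
Titrant: 1x + 1y = 5.84 × 10^-3;  mass: 74.55x + 119.00y = 0.620
Solving, x = 1.68 × 10^-3 mol, y = 4.16 × 10^-3 mol
mass of KCl = 1.68 × 10^-3 × 74.55 = 0.125 g
% KCl = 0.125 / 0.620 × 100 = 20.2 %

20.2 %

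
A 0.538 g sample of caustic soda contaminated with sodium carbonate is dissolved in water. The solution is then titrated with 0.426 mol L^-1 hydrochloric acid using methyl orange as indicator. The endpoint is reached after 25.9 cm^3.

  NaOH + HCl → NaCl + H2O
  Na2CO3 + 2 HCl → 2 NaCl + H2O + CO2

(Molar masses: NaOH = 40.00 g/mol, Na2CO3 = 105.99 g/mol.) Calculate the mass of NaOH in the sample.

0.144 g

n(HCl) = 0.0259 × 0.426 = 0.0110 mol
Let x = n(NaOH), y = n(Na2CO3).
Titrant: 1x + 2y = 0.0110;  mass: 40.00x + 105.99y = 0.538
Solving, x = 3.59 × 10^-3 mol, y = 3.72 × 10^-3 mol
mass of NaOH = 3.59 × 10^-3 × 40.00 = 0.144 g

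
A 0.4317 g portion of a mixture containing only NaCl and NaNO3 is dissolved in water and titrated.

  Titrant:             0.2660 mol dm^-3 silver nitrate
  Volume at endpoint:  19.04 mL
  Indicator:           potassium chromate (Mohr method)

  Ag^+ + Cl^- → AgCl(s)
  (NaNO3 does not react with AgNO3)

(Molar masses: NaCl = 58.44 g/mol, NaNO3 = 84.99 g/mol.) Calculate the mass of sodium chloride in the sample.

0.2960 g

n(AgNO3) = 0.01904 × 0.2660 = 5.065 × 10^-3 mol
Let x = n(NaCl), y = n(NaNO3).
Titrant: 1x = 5.065 × 10^-3;  mass: 58.44x + 84.99y = 0.4317
Solving, x = 5.065 × 10^-3 mol, y = 1.597 × 10^-3 mol
mass of NaCl = 5.065 × 10^-3 × 58.44 = 0.2960 g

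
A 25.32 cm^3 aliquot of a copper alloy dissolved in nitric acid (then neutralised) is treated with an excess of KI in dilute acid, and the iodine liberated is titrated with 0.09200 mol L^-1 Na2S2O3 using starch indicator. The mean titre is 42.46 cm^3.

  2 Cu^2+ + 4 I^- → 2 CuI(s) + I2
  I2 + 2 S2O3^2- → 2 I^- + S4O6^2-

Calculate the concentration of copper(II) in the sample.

n(S2O3^2-) = 0.04246 × 0.09200 = 3.906 × 10^-3 mol
n(I2) = n(S2O3^2-)/2 = 1.953 × 10^-3 mol
From the 2:1 ratio, n(Cu2+) in the aliquot = 2/1 × 1.953 × 10^-3 = 3.906 × 10^-3 mol
[Cu2+] = 3.906 × 10^-3 / 0.02532 = 0.1543 mol/L

0.1543 mol/L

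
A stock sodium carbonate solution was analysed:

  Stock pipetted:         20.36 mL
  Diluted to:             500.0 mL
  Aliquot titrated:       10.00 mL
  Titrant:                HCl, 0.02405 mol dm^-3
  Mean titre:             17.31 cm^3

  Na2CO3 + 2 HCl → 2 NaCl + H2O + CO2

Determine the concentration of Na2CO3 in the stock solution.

0.5112 mol/L

n(HCl) = 0.01731 × 0.02405 = 4.163 × 10^-4 mol
From the 1:2 ratio, n(Na2CO3) in the aliquot = 1/2 × 4.163 × 10^-4 = 2.082 × 10^-4 mol
[Na2CO3]_dilute = 2.082 × 10^-4 / 0.01000 = 0.02082 mol/L
Dilution factor = 500.0 / 20.36 = 24.56
[Na2CO3]_stock = 0.02082 × 24.56 = 0.5112 mol/L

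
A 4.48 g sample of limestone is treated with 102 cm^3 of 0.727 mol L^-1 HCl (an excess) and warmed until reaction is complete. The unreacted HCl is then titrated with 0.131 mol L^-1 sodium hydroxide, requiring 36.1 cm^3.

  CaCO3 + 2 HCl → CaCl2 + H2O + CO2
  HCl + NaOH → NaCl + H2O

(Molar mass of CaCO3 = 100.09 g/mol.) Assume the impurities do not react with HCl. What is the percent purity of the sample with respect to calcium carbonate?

77.6 %

n(HCl) added = 0.102 × 0.727 = 0.0742 mol
n(NaOH) used in back-titration = 0.0361 × 0.131 = 4.73 × 10^-3 mol
n(HCl) left over = 4.73 × 10^-3 mol (1:1 ratio)
n(HCl) consumed by analyte = 0.0742 − 4.73 × 10^-3 = 0.0694 mol
From the 1:2 ratio, n(CaCO3) = 1/2 × 0.0694 = 0.0347 mol
mass of CaCO3 = 0.0347 × 100.09 = 3.47 g
% CaCO3 = 3.47 / 4.48 × 100 = 77.6 %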